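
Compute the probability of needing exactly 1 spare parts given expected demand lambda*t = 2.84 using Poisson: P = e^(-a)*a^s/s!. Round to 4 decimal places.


a = 2.84, s = 1
e^(-a) = e^(-2.84) = 0.0584
a^s = 2.84^1 = 2.84
s! = 1
P = 0.0584 * 2.84 / 1
P = 0.1659

0.1659


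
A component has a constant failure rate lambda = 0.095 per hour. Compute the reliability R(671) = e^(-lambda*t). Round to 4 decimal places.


lambda = 0.095
t = 671
lambda * t = 63.745
R(t) = e^(-63.745)
R(t) = 0.0

0.0


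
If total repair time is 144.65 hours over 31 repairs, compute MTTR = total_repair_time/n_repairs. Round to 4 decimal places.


total_repair_time = 144.65
n_repairs = 31
MTTR = 144.65 / 31
MTTR = 4.6661

4.6661


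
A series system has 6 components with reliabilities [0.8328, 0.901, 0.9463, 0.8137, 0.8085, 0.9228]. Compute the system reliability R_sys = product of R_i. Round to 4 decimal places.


Components: [0.8328, 0.901, 0.9463, 0.8137, 0.8085, 0.9228]
After component 1 (R=0.8328): product = 0.8328
After component 2 (R=0.901): product = 0.7504
After component 3 (R=0.9463): product = 0.7101
After component 4 (R=0.8137): product = 0.5778
After component 5 (R=0.8085): product = 0.4671
After component 6 (R=0.9228): product = 0.4311
R_sys = 0.4311

0.4311


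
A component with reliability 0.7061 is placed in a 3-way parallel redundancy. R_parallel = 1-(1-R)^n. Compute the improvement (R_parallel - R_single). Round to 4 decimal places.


R_single = 0.7061, n = 3
1 - R_single = 0.2939
(1 - R_single)^n = 0.2939^3 = 0.0254
R_parallel = 1 - 0.0254 = 0.9746
Improvement = 0.9746 - 0.7061
Improvement = 0.2685

0.2685


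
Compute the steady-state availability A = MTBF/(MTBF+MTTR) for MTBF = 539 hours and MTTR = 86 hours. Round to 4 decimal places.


MTBF = 539
MTTR = 86
MTBF + MTTR = 625
A = 539 / 625
A = 0.8624

0.8624


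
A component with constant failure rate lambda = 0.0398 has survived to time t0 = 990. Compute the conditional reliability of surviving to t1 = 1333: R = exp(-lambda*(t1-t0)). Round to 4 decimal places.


lambda = 0.0398
t0 = 990, t1 = 1333
t1 - t0 = 343
lambda * (t1-t0) = 0.0398 * 343 = 13.6514
R = exp(-13.6514)
R = 0.0

0.0


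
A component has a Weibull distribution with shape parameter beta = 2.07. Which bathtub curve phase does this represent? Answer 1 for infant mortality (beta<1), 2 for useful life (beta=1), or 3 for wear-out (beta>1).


beta = 2.07
Compare beta to 1:
beta < 1 => infant mortality (phase 1)
beta = 1 => useful life (phase 2)
beta > 1 => wear-out (phase 3)
Since beta = 2.07, this is wear-out (increasing failure rate)
Phase = 3

3


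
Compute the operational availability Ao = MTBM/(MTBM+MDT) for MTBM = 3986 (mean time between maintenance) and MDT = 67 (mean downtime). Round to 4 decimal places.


MTBM = 3986
MDT = 67
MTBM + MDT = 4053
Ao = 3986 / 4053
Ao = 0.9835

0.9835


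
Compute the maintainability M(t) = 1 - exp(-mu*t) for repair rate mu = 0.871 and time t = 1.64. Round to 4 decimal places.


mu = 0.871, t = 1.64
mu * t = 0.871 * 1.64 = 1.4284
exp(-1.4284) = 0.2397
M(t) = 1 - 0.2397
M(t) = 0.7603

0.7603


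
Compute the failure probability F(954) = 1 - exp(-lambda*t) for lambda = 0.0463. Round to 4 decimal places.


lambda = 0.0463, t = 954
lambda * t = 44.1702
exp(-44.1702) = 0.0
F(t) = 1 - 0.0
F(t) = 1.0

1.0


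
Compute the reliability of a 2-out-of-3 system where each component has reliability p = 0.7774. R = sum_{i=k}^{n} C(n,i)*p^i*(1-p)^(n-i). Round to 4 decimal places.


k = 2, n = 3, p = 0.7774
i=2: C(3,2)=3 * 0.7774^2 * 0.2226^1 = 0.4036
i=3: C(3,3)=1 * 0.7774^3 * 0.2226^0 = 0.4698
R = sum of terms = 0.8734

0.8734


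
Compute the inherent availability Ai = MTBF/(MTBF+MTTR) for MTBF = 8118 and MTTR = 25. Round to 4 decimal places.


MTBF = 8118
MTTR = 25
MTBF + MTTR = 8143
Ai = 8118 / 8143
Ai = 0.9969

0.9969


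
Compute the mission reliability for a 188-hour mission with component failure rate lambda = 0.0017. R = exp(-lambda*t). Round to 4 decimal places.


lambda = 0.0017
mission_time = 188
lambda * t = 0.0017 * 188 = 0.3196
R = exp(-0.3196)
R = 0.7264

0.7264


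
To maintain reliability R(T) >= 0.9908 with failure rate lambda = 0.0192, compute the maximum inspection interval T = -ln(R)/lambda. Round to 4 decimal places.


R_target = 0.9908
lambda = 0.0192
-ln(0.9908) = 0.0092
T = 0.0092 / 0.0192
T = 0.4814

0.4814


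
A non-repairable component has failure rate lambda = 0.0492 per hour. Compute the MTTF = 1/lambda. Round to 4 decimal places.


lambda = 0.0492
MTTF = 1 / 0.0492
MTTF = 20.3252

20.3252


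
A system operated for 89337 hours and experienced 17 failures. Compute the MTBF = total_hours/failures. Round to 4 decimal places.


total_hours = 89337
failures = 17
MTBF = 89337 / 17
MTBF = 5255.1176

5255.1176


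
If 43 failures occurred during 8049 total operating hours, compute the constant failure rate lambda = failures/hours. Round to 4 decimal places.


failures = 43
total_hours = 8049
lambda = 43 / 8049
lambda = 0.0053

0.0053


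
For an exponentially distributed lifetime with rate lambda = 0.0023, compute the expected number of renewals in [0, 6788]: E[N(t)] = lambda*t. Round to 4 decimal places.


lambda = 0.0023
t = 6788
E[N(t)] = lambda * t
E[N(t)] = 0.0023 * 6788
E[N(t)] = 15.6124

15.6124


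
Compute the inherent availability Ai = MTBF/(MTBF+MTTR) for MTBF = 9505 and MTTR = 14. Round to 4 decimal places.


MTBF = 9505
MTTR = 14
MTBF + MTTR = 9519
Ai = 9505 / 9519
Ai = 0.9985

0.9985


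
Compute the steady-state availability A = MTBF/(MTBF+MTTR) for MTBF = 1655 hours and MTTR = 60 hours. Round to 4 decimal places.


MTBF = 1655
MTTR = 60
MTBF + MTTR = 1715
A = 1655 / 1715
A = 0.965

0.965


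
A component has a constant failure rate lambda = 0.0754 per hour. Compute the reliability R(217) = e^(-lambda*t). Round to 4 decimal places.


lambda = 0.0754
t = 217
lambda * t = 16.3618
R(t) = e^(-16.3618)
R(t) = 0.0

0.0


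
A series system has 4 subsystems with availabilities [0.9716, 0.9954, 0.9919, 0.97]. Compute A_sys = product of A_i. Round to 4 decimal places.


Subsystems: [0.9716, 0.9954, 0.9919, 0.97]
After subsystem 1 (A=0.9716): product = 0.9716
After subsystem 2 (A=0.9954): product = 0.9671
After subsystem 3 (A=0.9919): product = 0.9593
After subsystem 4 (A=0.97): product = 0.9305
A_sys = 0.9305

0.9305


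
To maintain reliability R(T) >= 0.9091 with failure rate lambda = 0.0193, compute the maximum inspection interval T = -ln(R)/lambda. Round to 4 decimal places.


R_target = 0.9091
lambda = 0.0193
-ln(0.9091) = 0.0953
T = 0.0953 / 0.0193
T = 4.9378

4.9378


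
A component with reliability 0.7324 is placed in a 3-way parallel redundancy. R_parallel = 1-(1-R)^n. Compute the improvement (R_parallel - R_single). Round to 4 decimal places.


R_single = 0.7324, n = 3
1 - R_single = 0.2676
(1 - R_single)^n = 0.2676^3 = 0.0192
R_parallel = 1 - 0.0192 = 0.9808
Improvement = 0.9808 - 0.7324
Improvement = 0.2484

0.2484


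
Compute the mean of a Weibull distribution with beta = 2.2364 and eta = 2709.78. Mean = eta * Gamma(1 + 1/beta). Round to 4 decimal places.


beta = 2.2364, eta = 2709.78
1/beta = 0.4471
1 + 1/beta = 1.4471
Gamma(1.4471) = 0.8857
Mean = 2709.78 * 0.8857
Mean = 2400.0345

2400.0345


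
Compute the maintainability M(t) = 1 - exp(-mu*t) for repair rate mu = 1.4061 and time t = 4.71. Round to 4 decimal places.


mu = 1.4061, t = 4.71
mu * t = 1.4061 * 4.71 = 6.6227
exp(-6.6227) = 0.0013
M(t) = 1 - 0.0013
M(t) = 0.9987

0.9987


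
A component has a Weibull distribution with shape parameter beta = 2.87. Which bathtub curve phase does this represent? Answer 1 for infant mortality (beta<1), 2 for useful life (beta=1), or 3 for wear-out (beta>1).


beta = 2.87
Compare beta to 1:
beta < 1 => infant mortality (phase 1)
beta = 1 => useful life (phase 2)
beta > 1 => wear-out (phase 3)
Since beta = 2.87, this is wear-out (increasing failure rate)
Phase = 3

3


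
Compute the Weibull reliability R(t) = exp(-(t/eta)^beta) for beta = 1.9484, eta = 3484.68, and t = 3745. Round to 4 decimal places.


beta = 1.9484, eta = 3484.68, t = 3745
t/eta = 3745 / 3484.68 = 1.0747
(t/eta)^beta = 1.0747^1.9484 = 1.1507
R(t) = exp(-1.1507)
R(t) = 0.3164

0.3164


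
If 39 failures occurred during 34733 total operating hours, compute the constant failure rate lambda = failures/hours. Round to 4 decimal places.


failures = 39
total_hours = 34733
lambda = 39 / 34733
lambda = 0.0011

0.0011


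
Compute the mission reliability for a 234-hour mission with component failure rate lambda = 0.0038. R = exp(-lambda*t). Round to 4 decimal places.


lambda = 0.0038
mission_time = 234
lambda * t = 0.0038 * 234 = 0.8892
R = exp(-0.8892)
R = 0.411

0.411


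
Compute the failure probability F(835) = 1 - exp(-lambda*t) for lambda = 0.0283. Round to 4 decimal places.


lambda = 0.0283, t = 835
lambda * t = 23.6305
exp(-23.6305) = 0.0
F(t) = 1 - 0.0
F(t) = 1.0

1.0


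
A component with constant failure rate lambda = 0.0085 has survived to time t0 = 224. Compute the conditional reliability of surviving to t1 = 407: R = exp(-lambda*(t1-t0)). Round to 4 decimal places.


lambda = 0.0085
t0 = 224, t1 = 407
t1 - t0 = 183
lambda * (t1-t0) = 0.0085 * 183 = 1.5555
R = exp(-1.5555)
R = 0.2111

0.2111


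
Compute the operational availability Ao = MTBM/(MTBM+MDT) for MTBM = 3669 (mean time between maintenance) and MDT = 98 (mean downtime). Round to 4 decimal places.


MTBM = 3669
MDT = 98
MTBM + MDT = 3767
Ao = 3669 / 3767
Ao = 0.974

0.974


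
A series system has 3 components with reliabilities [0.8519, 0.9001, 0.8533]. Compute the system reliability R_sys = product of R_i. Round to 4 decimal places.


Components: [0.8519, 0.9001, 0.8533]
After component 1 (R=0.8519): product = 0.8519
After component 2 (R=0.9001): product = 0.7668
After component 3 (R=0.8533): product = 0.6543
R_sys = 0.6543

0.6543


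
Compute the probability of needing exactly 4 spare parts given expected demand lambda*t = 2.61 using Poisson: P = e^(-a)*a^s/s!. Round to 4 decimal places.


a = 2.61, s = 4
e^(-a) = e^(-2.61) = 0.0735
a^s = 2.61^4 = 46.4047
s! = 24
P = 0.0735 * 46.4047 / 24
P = 0.1422

0.1422


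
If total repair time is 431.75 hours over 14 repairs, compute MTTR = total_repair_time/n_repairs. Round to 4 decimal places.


total_repair_time = 431.75
n_repairs = 14
MTTR = 431.75 / 14
MTTR = 30.8393

30.8393


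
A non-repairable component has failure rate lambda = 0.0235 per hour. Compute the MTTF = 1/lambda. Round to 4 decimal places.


lambda = 0.0235
MTTF = 1 / 0.0235
MTTF = 42.5532

42.5532


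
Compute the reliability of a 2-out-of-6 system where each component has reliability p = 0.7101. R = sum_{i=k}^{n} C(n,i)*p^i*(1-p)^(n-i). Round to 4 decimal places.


k = 2, n = 6, p = 0.7101
i=2: C(6,2)=15 * 0.7101^2 * 0.2899^4 = 0.0534
i=3: C(6,3)=20 * 0.7101^3 * 0.2899^3 = 0.1745
i=4: C(6,4)=15 * 0.7101^4 * 0.2899^2 = 0.3205
i=5: C(6,5)=6 * 0.7101^5 * 0.2899^1 = 0.314
i=6: C(6,6)=1 * 0.7101^6 * 0.2899^0 = 0.1282
R = sum of terms = 0.9907

0.9907


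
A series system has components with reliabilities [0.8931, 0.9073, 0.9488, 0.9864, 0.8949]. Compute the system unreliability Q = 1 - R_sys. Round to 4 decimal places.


Components: [0.8931, 0.9073, 0.9488, 0.9864, 0.8949]
After component 1: product = 0.8931
After component 2: product = 0.8103
After component 3: product = 0.7688
After component 4: product = 0.7584
After component 5: product = 0.6787
R_sys = 0.6787
Q = 1 - 0.6787 = 0.3213

0.3213


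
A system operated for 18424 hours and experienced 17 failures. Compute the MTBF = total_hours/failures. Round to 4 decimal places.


total_hours = 18424
failures = 17
MTBF = 18424 / 17
MTBF = 1083.7647

1083.7647


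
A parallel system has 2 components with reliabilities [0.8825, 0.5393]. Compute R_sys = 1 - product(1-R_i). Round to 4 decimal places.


Components: [0.8825, 0.5393]
(1 - 0.8825) = 0.1175, running product = 0.1175
(1 - 0.5393) = 0.4607, running product = 0.0541
Product of (1-R_i) = 0.0541
R_sys = 1 - 0.0541 = 0.9459

0.9459


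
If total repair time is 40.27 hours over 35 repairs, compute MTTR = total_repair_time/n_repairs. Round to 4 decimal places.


total_repair_time = 40.27
n_repairs = 35
MTTR = 40.27 / 35
MTTR = 1.1506

1.1506


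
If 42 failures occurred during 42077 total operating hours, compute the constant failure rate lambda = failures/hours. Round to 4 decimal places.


failures = 42
total_hours = 42077
lambda = 42 / 42077
lambda = 0.001

0.001


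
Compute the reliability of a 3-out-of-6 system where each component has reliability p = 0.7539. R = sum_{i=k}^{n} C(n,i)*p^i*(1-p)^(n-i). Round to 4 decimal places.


k = 3, n = 6, p = 0.7539
i=3: C(6,3)=20 * 0.7539^3 * 0.2461^3 = 0.1277
i=4: C(6,4)=15 * 0.7539^4 * 0.2461^2 = 0.2935
i=5: C(6,5)=6 * 0.7539^5 * 0.2461^1 = 0.3596
i=6: C(6,6)=1 * 0.7539^6 * 0.2461^0 = 0.1836
R = sum of terms = 0.9644

0.9644


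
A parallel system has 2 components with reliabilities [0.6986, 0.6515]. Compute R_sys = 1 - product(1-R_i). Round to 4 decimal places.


Components: [0.6986, 0.6515]
(1 - 0.6986) = 0.3014, running product = 0.3014
(1 - 0.6515) = 0.3485, running product = 0.105
Product of (1-R_i) = 0.105
R_sys = 1 - 0.105 = 0.895

0.895


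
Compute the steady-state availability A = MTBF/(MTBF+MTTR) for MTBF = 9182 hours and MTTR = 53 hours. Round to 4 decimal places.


MTBF = 9182
MTTR = 53
MTBF + MTTR = 9235
A = 9182 / 9235
A = 0.9943

0.9943


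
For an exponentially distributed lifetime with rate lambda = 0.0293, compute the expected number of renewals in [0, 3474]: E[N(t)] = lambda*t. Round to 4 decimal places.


lambda = 0.0293
t = 3474
E[N(t)] = lambda * t
E[N(t)] = 0.0293 * 3474
E[N(t)] = 101.7882

101.7882


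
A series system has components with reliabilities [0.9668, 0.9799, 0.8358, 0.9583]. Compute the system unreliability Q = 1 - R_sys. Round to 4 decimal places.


Components: [0.9668, 0.9799, 0.8358, 0.9583]
After component 1: product = 0.9668
After component 2: product = 0.9474
After component 3: product = 0.7918
After component 4: product = 0.7588
R_sys = 0.7588
Q = 1 - 0.7588 = 0.2412

0.2412


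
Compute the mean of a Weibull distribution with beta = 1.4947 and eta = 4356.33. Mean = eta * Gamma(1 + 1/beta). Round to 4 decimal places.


beta = 1.4947, eta = 4356.33
1/beta = 0.669
1 + 1/beta = 1.669
Gamma(1.669) = 0.9031
Mean = 4356.33 * 0.9031
Mean = 3934.3555

3934.3555


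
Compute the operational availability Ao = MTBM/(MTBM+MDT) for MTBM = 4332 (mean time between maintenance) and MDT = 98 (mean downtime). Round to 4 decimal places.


MTBM = 4332
MDT = 98
MTBM + MDT = 4430
Ao = 4332 / 4430
Ao = 0.9779

0.9779


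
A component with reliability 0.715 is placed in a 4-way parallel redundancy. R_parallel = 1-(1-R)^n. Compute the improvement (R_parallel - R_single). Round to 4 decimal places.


R_single = 0.715, n = 4
1 - R_single = 0.285
(1 - R_single)^n = 0.285^4 = 0.0066
R_parallel = 1 - 0.0066 = 0.9934
Improvement = 0.9934 - 0.715
Improvement = 0.2784

0.2784


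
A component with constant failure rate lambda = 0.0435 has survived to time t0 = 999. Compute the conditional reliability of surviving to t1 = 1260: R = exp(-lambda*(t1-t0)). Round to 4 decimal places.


lambda = 0.0435
t0 = 999, t1 = 1260
t1 - t0 = 261
lambda * (t1-t0) = 0.0435 * 261 = 11.3535
R = exp(-11.3535)
R = 0.0

0.0


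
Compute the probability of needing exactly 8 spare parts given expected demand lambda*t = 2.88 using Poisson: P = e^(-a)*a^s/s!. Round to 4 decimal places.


a = 2.88, s = 8
e^(-a) = e^(-2.88) = 0.0561
a^s = 2.88^8 = 4733.037
s! = 40320
P = 0.0561 * 4733.037 / 40320
P = 0.0066

0.0066


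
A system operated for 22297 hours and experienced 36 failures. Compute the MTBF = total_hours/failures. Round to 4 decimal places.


total_hours = 22297
failures = 36
MTBF = 22297 / 36
MTBF = 619.3611

619.3611


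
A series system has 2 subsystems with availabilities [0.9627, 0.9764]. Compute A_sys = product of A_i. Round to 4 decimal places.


Subsystems: [0.9627, 0.9764]
After subsystem 1 (A=0.9627): product = 0.9627
After subsystem 2 (A=0.9764): product = 0.94
A_sys = 0.94

0.94


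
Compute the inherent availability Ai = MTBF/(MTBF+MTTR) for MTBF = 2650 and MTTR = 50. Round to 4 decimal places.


MTBF = 2650
MTTR = 50
MTBF + MTTR = 2700
Ai = 2650 / 2700
Ai = 0.9815

0.9815


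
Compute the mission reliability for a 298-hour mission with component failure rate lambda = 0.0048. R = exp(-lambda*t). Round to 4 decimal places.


lambda = 0.0048
mission_time = 298
lambda * t = 0.0048 * 298 = 1.4304
R = exp(-1.4304)
R = 0.2392

0.2392


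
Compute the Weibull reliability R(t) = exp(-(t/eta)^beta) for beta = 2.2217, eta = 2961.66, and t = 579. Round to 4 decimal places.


beta = 2.2217, eta = 2961.66, t = 579
t/eta = 579 / 2961.66 = 0.1955
(t/eta)^beta = 0.1955^2.2217 = 0.0266
R(t) = exp(-0.0266)
R(t) = 0.9737

0.9737


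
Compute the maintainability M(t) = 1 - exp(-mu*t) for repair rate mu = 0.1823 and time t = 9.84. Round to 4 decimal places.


mu = 0.1823, t = 9.84
mu * t = 0.1823 * 9.84 = 1.7938
exp(-1.7938) = 0.1663
M(t) = 1 - 0.1663
M(t) = 0.8337

0.8337


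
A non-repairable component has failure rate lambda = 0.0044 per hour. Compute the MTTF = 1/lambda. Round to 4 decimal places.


lambda = 0.0044
MTTF = 1 / 0.0044
MTTF = 227.2727

227.2727


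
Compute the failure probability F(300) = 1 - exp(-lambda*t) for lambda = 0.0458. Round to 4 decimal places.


lambda = 0.0458, t = 300
lambda * t = 13.74
exp(-13.74) = 0.0
F(t) = 1 - 0.0
F(t) = 1.0

1.0


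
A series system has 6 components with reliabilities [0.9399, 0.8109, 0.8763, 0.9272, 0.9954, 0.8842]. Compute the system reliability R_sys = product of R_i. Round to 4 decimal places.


Components: [0.9399, 0.8109, 0.8763, 0.9272, 0.9954, 0.8842]
After component 1 (R=0.9399): product = 0.9399
After component 2 (R=0.8109): product = 0.7622
After component 3 (R=0.8763): product = 0.6679
After component 4 (R=0.9272): product = 0.6193
After component 5 (R=0.9954): product = 0.6164
After component 6 (R=0.8842): product = 0.545
R_sys = 0.545

0.545


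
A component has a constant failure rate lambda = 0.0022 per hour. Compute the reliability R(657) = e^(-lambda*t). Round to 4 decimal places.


lambda = 0.0022
t = 657
lambda * t = 1.4454
R(t) = e^(-1.4454)
R(t) = 0.2357

0.2357


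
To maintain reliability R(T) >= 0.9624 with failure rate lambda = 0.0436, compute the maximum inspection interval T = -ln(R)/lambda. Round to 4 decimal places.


R_target = 0.9624
lambda = 0.0436
-ln(0.9624) = 0.0383
T = 0.0383 / 0.0436
T = 0.879

0.879


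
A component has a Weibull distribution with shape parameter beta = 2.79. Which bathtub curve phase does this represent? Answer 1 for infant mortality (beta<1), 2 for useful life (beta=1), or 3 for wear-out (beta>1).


beta = 2.79
Compare beta to 1:
beta < 1 => infant mortality (phase 1)
beta = 1 => useful life (phase 2)
beta > 1 => wear-out (phase 3)
Since beta = 2.79, this is wear-out (increasing failure rate)
Phase = 3

3


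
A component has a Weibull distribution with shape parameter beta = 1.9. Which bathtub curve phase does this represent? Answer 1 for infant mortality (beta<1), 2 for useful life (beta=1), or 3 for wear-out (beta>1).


beta = 1.9
Compare beta to 1:
beta < 1 => infant mortality (phase 1)
beta = 1 => useful life (phase 2)
beta > 1 => wear-out (phase 3)
Since beta = 1.9, this is wear-out (increasing failure rate)
Phase = 3

3


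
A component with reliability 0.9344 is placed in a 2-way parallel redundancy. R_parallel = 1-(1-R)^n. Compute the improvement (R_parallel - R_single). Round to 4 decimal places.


R_single = 0.9344, n = 2
1 - R_single = 0.0656
(1 - R_single)^n = 0.0656^2 = 0.0043
R_parallel = 1 - 0.0043 = 0.9957
Improvement = 0.9957 - 0.9344
Improvement = 0.0613

0.0613


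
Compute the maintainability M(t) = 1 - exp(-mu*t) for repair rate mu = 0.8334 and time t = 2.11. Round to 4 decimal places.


mu = 0.8334, t = 2.11
mu * t = 0.8334 * 2.11 = 1.7585
exp(-1.7585) = 0.1723
M(t) = 1 - 0.1723
M(t) = 0.8277

0.8277


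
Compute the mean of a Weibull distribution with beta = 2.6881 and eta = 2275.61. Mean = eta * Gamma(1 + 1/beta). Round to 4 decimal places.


beta = 2.6881, eta = 2275.61
1/beta = 0.372
1 + 1/beta = 1.372
Gamma(1.372) = 0.8891
Mean = 2275.61 * 0.8891
Mean = 2023.3584

2023.3584


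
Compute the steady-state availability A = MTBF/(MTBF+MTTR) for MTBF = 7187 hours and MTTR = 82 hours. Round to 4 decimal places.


MTBF = 7187
MTTR = 82
MTBF + MTTR = 7269
A = 7187 / 7269
A = 0.9887

0.9887


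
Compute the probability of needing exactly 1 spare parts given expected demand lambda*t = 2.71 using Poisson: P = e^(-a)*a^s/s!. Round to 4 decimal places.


a = 2.71, s = 1
e^(-a) = e^(-2.71) = 0.0665
a^s = 2.71^1 = 2.71
s! = 1
P = 0.0665 * 2.71 / 1
P = 0.1803

0.1803


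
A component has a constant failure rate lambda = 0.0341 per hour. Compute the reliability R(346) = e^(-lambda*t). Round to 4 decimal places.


lambda = 0.0341
t = 346
lambda * t = 11.7986
R(t) = e^(-11.7986)
R(t) = 0.0

0.0


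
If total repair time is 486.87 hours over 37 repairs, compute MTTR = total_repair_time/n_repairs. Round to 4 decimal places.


total_repair_time = 486.87
n_repairs = 37
MTTR = 486.87 / 37
MTTR = 13.1586

13.1586


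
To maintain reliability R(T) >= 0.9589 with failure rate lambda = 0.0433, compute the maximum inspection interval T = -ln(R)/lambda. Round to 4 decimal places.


R_target = 0.9589
lambda = 0.0433
-ln(0.9589) = 0.042
T = 0.042 / 0.0433
T = 0.9692

0.9692


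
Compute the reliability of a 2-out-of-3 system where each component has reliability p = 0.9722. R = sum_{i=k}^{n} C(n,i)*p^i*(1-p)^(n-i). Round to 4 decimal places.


k = 2, n = 3, p = 0.9722
i=2: C(3,2)=3 * 0.9722^2 * 0.0278^1 = 0.0788
i=3: C(3,3)=1 * 0.9722^3 * 0.0278^0 = 0.9189
R = sum of terms = 0.9977

0.9977


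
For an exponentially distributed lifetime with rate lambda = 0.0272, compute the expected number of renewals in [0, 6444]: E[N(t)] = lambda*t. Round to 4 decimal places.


lambda = 0.0272
t = 6444
E[N(t)] = lambda * t
E[N(t)] = 0.0272 * 6444
E[N(t)] = 175.2768

175.2768


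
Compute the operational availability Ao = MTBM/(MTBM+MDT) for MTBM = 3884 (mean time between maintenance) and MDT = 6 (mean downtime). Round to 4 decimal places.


MTBM = 3884
MDT = 6
MTBM + MDT = 3890
Ao = 3884 / 3890
Ao = 0.9985

0.9985


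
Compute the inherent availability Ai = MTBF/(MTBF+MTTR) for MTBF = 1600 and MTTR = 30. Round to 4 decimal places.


MTBF = 1600
MTTR = 30
MTBF + MTTR = 1630
Ai = 1600 / 1630
Ai = 0.9816

0.9816


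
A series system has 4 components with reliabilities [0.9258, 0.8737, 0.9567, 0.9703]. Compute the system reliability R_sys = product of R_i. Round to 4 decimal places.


Components: [0.9258, 0.8737, 0.9567, 0.9703]
After component 1 (R=0.9258): product = 0.9258
After component 2 (R=0.8737): product = 0.8089
After component 3 (R=0.9567): product = 0.7738
After component 4 (R=0.9703): product = 0.7509
R_sys = 0.7509

0.7509


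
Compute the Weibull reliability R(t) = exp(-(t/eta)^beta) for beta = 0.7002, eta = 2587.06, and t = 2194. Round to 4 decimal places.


beta = 0.7002, eta = 2587.06, t = 2194
t/eta = 2194 / 2587.06 = 0.8481
(t/eta)^beta = 0.8481^0.7002 = 0.891
R(t) = exp(-0.891)
R(t) = 0.4102

0.4102


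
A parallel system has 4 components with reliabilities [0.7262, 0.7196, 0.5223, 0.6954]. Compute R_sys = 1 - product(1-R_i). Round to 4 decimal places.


Components: [0.7262, 0.7196, 0.5223, 0.6954]
(1 - 0.7262) = 0.2738, running product = 0.2738
(1 - 0.7196) = 0.2804, running product = 0.0768
(1 - 0.5223) = 0.4777, running product = 0.0367
(1 - 0.6954) = 0.3046, running product = 0.0112
Product of (1-R_i) = 0.0112
R_sys = 1 - 0.0112 = 0.9888

0.9888


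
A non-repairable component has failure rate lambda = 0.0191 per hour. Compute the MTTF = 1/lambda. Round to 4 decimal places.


lambda = 0.0191
MTTF = 1 / 0.0191
MTTF = 52.356

52.356


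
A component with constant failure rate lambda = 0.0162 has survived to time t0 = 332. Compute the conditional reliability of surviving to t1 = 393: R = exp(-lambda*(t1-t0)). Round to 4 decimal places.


lambda = 0.0162
t0 = 332, t1 = 393
t1 - t0 = 61
lambda * (t1-t0) = 0.0162 * 61 = 0.9882
R = exp(-0.9882)
R = 0.3722

0.3722


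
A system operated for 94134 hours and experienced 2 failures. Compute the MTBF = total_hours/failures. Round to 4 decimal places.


total_hours = 94134
failures = 2
MTBF = 94134 / 2
MTBF = 47067.0

47067.0


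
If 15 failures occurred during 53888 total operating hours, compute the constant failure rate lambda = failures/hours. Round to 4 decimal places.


failures = 15
total_hours = 53888
lambda = 15 / 53888
lambda = 0.0003

0.0003


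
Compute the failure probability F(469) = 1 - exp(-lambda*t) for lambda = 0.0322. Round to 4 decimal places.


lambda = 0.0322, t = 469
lambda * t = 15.1018
exp(-15.1018) = 0.0
F(t) = 1 - 0.0
F(t) = 1.0

1.0


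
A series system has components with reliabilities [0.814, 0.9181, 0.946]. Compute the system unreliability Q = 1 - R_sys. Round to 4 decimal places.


Components: [0.814, 0.9181, 0.946]
After component 1: product = 0.814
After component 2: product = 0.7473
After component 3: product = 0.707
R_sys = 0.707
Q = 1 - 0.707 = 0.293

0.293


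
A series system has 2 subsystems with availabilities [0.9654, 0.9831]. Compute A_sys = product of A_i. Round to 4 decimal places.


Subsystems: [0.9654, 0.9831]
After subsystem 1 (A=0.9654): product = 0.9654
After subsystem 2 (A=0.9831): product = 0.9491
A_sys = 0.9491

0.9491


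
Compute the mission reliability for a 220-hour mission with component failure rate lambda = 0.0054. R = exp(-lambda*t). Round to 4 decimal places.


lambda = 0.0054
mission_time = 220
lambda * t = 0.0054 * 220 = 1.188
R = exp(-1.188)
R = 0.3048

0.3048


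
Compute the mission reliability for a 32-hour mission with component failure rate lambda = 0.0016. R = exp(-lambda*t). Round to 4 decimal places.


lambda = 0.0016
mission_time = 32
lambda * t = 0.0016 * 32 = 0.0512
R = exp(-0.0512)
R = 0.9501

0.9501


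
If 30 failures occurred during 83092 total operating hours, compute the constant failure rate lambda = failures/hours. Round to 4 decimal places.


failures = 30
total_hours = 83092
lambda = 30 / 83092
lambda = 0.0004

0.0004


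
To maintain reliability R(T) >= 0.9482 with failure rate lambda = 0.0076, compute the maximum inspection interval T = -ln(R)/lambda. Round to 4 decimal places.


R_target = 0.9482
lambda = 0.0076
-ln(0.9482) = 0.0532
T = 0.0532 / 0.0076
T = 6.9987

6.9987


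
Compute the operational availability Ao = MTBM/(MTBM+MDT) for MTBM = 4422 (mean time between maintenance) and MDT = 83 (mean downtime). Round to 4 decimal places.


MTBM = 4422
MDT = 83
MTBM + MDT = 4505
Ao = 4422 / 4505
Ao = 0.9816

0.9816


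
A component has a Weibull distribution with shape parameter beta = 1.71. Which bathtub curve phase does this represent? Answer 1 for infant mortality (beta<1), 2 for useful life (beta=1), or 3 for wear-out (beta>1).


beta = 1.71
Compare beta to 1:
beta < 1 => infant mortality (phase 1)
beta = 1 => useful life (phase 2)
beta > 1 => wear-out (phase 3)
Since beta = 1.71, this is wear-out (increasing failure rate)
Phase = 3

3


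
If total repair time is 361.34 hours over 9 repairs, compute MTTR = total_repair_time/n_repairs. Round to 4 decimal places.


total_repair_time = 361.34
n_repairs = 9
MTTR = 361.34 / 9
MTTR = 40.1489

40.1489


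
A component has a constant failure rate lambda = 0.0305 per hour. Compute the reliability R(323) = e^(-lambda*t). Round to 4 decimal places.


lambda = 0.0305
t = 323
lambda * t = 9.8515
R(t) = e^(-9.8515)
R(t) = 0.0001

0.0001


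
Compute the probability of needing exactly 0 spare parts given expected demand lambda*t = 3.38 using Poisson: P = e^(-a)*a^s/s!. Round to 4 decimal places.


a = 3.38, s = 0
e^(-a) = e^(-3.38) = 0.034
a^s = 3.38^0 = 1.0
s! = 1
P = 0.034 * 1.0 / 1
P = 0.034

0.034


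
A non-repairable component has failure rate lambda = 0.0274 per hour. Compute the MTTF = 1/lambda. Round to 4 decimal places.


lambda = 0.0274
MTTF = 1 / 0.0274
MTTF = 36.4964

36.4964


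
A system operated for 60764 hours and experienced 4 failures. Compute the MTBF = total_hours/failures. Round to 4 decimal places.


total_hours = 60764
failures = 4
MTBF = 60764 / 4
MTBF = 15191.0

15191.0


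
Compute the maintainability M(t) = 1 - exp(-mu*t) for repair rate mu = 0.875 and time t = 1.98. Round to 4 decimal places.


mu = 0.875, t = 1.98
mu * t = 0.875 * 1.98 = 1.7325
exp(-1.7325) = 0.1768
M(t) = 1 - 0.1768
M(t) = 0.8232

0.8232


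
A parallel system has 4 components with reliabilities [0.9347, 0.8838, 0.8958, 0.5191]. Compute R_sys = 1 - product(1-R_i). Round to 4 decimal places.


Components: [0.9347, 0.8838, 0.8958, 0.5191]
(1 - 0.9347) = 0.0653, running product = 0.0653
(1 - 0.8838) = 0.1162, running product = 0.0076
(1 - 0.8958) = 0.1042, running product = 0.0008
(1 - 0.5191) = 0.4809, running product = 0.0004
Product of (1-R_i) = 0.0004
R_sys = 1 - 0.0004 = 0.9996

0.9996


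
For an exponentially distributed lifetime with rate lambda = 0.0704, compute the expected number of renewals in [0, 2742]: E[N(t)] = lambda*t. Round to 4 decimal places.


lambda = 0.0704
t = 2742
E[N(t)] = lambda * t
E[N(t)] = 0.0704 * 2742
E[N(t)] = 193.0368

193.0368


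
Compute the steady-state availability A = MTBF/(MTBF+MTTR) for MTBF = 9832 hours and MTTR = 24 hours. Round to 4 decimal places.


MTBF = 9832
MTTR = 24
MTBF + MTTR = 9856
A = 9832 / 9856
A = 0.9976

0.9976


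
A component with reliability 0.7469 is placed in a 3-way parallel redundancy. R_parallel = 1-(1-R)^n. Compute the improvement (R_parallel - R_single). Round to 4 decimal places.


R_single = 0.7469, n = 3
1 - R_single = 0.2531
(1 - R_single)^n = 0.2531^3 = 0.0162
R_parallel = 1 - 0.0162 = 0.9838
Improvement = 0.9838 - 0.7469
Improvement = 0.2369

0.2369


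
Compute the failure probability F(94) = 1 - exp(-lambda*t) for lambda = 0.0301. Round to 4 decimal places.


lambda = 0.0301, t = 94
lambda * t = 2.8294
exp(-2.8294) = 0.059
F(t) = 1 - 0.059
F(t) = 0.941

0.941


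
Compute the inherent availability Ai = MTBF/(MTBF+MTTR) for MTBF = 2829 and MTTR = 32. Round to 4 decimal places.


MTBF = 2829
MTTR = 32
MTBF + MTTR = 2861
Ai = 2829 / 2861
Ai = 0.9888

0.9888


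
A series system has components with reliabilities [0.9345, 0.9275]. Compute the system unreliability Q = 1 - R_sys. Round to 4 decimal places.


Components: [0.9345, 0.9275]
After component 1: product = 0.9345
After component 2: product = 0.8667
R_sys = 0.8667
Q = 1 - 0.8667 = 0.1333

0.1333


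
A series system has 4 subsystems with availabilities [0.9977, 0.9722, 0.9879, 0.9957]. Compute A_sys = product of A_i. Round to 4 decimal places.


Subsystems: [0.9977, 0.9722, 0.9879, 0.9957]
After subsystem 1 (A=0.9977): product = 0.9977
After subsystem 2 (A=0.9722): product = 0.97
After subsystem 3 (A=0.9879): product = 0.9582
After subsystem 4 (A=0.9957): product = 0.9541
A_sys = 0.9541

0.9541


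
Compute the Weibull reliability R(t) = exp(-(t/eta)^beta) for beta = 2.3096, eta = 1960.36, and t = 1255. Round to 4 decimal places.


beta = 2.3096, eta = 1960.36, t = 1255
t/eta = 1255 / 1960.36 = 0.6402
(t/eta)^beta = 0.6402^2.3096 = 0.357
R(t) = exp(-0.357)
R(t) = 0.6998

0.6998


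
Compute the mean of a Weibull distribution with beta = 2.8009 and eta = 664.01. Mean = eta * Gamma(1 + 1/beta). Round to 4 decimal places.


beta = 2.8009, eta = 664.01
1/beta = 0.357
1 + 1/beta = 1.357
Gamma(1.357) = 0.8905
Mean = 664.01 * 0.8905
Mean = 591.2756

591.2756


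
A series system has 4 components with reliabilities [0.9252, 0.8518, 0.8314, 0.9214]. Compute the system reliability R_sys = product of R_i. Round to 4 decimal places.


Components: [0.9252, 0.8518, 0.8314, 0.9214]
After component 1 (R=0.9252): product = 0.9252
After component 2 (R=0.8518): product = 0.7881
After component 3 (R=0.8314): product = 0.6552
After component 4 (R=0.9214): product = 0.6037
R_sys = 0.6037

0.6037


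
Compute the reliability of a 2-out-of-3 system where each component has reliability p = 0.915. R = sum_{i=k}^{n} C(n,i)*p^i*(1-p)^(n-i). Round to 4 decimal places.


k = 2, n = 3, p = 0.915
i=2: C(3,2)=3 * 0.915^2 * 0.085^1 = 0.2135
i=3: C(3,3)=1 * 0.915^3 * 0.085^0 = 0.7661
R = sum of terms = 0.9796

0.9796


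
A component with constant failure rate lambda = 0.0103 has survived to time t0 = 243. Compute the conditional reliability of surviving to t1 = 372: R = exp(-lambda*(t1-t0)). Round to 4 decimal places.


lambda = 0.0103
t0 = 243, t1 = 372
t1 - t0 = 129
lambda * (t1-t0) = 0.0103 * 129 = 1.3287
R = exp(-1.3287)
R = 0.2648

0.2648


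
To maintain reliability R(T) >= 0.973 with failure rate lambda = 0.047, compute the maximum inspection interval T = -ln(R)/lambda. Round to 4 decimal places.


R_target = 0.973
lambda = 0.047
-ln(0.973) = 0.0274
T = 0.0274 / 0.047
T = 0.5824

0.5824


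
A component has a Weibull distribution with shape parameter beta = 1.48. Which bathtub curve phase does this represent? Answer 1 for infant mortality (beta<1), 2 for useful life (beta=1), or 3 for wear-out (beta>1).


beta = 1.48
Compare beta to 1:
beta < 1 => infant mortality (phase 1)
beta = 1 => useful life (phase 2)
beta > 1 => wear-out (phase 3)
Since beta = 1.48, this is wear-out (increasing failure rate)
Phase = 3

3


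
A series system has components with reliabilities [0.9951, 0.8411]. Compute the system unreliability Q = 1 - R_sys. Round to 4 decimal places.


Components: [0.9951, 0.8411]
After component 1: product = 0.9951
After component 2: product = 0.837
R_sys = 0.837
Q = 1 - 0.837 = 0.163

0.163


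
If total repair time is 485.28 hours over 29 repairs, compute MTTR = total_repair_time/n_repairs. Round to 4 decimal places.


total_repair_time = 485.28
n_repairs = 29
MTTR = 485.28 / 29
MTTR = 16.7338

16.7338


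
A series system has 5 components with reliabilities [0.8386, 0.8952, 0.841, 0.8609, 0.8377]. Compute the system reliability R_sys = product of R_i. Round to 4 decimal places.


Components: [0.8386, 0.8952, 0.841, 0.8609, 0.8377]
After component 1 (R=0.8386): product = 0.8386
After component 2 (R=0.8952): product = 0.7507
After component 3 (R=0.841): product = 0.6314
After component 4 (R=0.8609): product = 0.5435
After component 5 (R=0.8377): product = 0.4553
R_sys = 0.4553

0.4553


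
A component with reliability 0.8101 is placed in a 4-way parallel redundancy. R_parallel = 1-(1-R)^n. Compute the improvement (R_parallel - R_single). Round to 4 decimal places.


R_single = 0.8101, n = 4
1 - R_single = 0.1899
(1 - R_single)^n = 0.1899^4 = 0.0013
R_parallel = 1 - 0.0013 = 0.9987
Improvement = 0.9987 - 0.8101
Improvement = 0.1886

0.1886


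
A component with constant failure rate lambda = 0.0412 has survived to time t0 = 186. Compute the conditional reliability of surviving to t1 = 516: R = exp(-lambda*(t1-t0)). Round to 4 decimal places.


lambda = 0.0412
t0 = 186, t1 = 516
t1 - t0 = 330
lambda * (t1-t0) = 0.0412 * 330 = 13.596
R = exp(-13.596)
R = 0.0

0.0


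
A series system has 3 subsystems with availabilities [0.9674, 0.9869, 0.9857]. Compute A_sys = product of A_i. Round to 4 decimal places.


Subsystems: [0.9674, 0.9869, 0.9857]
After subsystem 1 (A=0.9674): product = 0.9674
After subsystem 2 (A=0.9869): product = 0.9547
After subsystem 3 (A=0.9857): product = 0.9411
A_sys = 0.9411

0.9411


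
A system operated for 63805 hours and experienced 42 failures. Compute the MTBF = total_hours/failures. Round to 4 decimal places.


total_hours = 63805
failures = 42
MTBF = 63805 / 42
MTBF = 1519.1667

1519.1667


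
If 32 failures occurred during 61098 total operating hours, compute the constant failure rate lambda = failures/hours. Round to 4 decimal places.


failures = 32
total_hours = 61098
lambda = 32 / 61098
lambda = 0.0005

0.0005


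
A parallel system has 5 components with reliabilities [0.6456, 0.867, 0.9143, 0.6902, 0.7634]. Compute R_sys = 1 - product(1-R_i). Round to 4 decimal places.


Components: [0.6456, 0.867, 0.9143, 0.6902, 0.7634]
(1 - 0.6456) = 0.3544, running product = 0.3544
(1 - 0.867) = 0.133, running product = 0.0471
(1 - 0.9143) = 0.0857, running product = 0.004
(1 - 0.6902) = 0.3098, running product = 0.0013
(1 - 0.7634) = 0.2366, running product = 0.0003
Product of (1-R_i) = 0.0003
R_sys = 1 - 0.0003 = 0.9997

0.9997


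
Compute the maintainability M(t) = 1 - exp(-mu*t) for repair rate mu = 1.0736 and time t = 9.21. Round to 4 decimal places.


mu = 1.0736, t = 9.21
mu * t = 1.0736 * 9.21 = 9.8879
exp(-9.8879) = 0.0001
M(t) = 1 - 0.0001
M(t) = 0.9999

0.9999


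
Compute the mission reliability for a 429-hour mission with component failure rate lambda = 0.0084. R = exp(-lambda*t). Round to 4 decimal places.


lambda = 0.0084
mission_time = 429
lambda * t = 0.0084 * 429 = 3.6036
R = exp(-3.6036)
R = 0.0272

0.0272


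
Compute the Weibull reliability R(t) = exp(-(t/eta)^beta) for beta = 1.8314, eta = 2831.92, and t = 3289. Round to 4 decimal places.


beta = 1.8314, eta = 2831.92, t = 3289
t/eta = 3289 / 2831.92 = 1.1614
(t/eta)^beta = 1.1614^1.8314 = 1.3153
R(t) = exp(-1.3153)
R(t) = 0.2684

0.2684


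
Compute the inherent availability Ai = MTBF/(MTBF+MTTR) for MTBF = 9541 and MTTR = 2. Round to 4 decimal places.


MTBF = 9541
MTTR = 2
MTBF + MTTR = 9543
Ai = 9541 / 9543
Ai = 0.9998

0.9998


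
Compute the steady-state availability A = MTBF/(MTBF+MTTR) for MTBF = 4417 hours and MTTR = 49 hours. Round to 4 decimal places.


MTBF = 4417
MTTR = 49
MTBF + MTTR = 4466
A = 4417 / 4466
A = 0.989

0.989


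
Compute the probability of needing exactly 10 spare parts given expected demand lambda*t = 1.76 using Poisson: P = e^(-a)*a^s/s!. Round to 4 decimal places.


a = 1.76, s = 10
e^(-a) = e^(-1.76) = 0.172
a^s = 1.76^10 = 285.185
s! = 3628800
P = 0.172 * 285.185 / 3628800
P = 0.0

0.0


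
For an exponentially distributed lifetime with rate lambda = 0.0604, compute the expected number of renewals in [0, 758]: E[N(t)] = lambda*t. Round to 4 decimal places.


lambda = 0.0604
t = 758
E[N(t)] = lambda * t
E[N(t)] = 0.0604 * 758
E[N(t)] = 45.7832

45.7832


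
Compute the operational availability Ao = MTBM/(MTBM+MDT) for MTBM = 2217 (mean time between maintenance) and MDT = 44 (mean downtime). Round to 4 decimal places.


MTBM = 2217
MDT = 44
MTBM + MDT = 2261
Ao = 2217 / 2261
Ao = 0.9805

0.9805


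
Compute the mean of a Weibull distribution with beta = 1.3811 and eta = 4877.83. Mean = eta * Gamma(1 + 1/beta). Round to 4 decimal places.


beta = 1.3811, eta = 4877.83
1/beta = 0.7241
1 + 1/beta = 1.7241
Gamma(1.7241) = 0.9134
Mean = 4877.83 * 0.9134
Mean = 4455.4976

4455.4976


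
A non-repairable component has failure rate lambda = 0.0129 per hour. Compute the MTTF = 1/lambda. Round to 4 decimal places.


lambda = 0.0129
MTTF = 1 / 0.0129
MTTF = 77.5194

77.5194


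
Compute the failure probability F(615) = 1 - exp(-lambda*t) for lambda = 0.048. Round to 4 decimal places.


lambda = 0.048, t = 615
lambda * t = 29.52
exp(-29.52) = 0.0
F(t) = 1 - 0.0
F(t) = 1.0

1.0


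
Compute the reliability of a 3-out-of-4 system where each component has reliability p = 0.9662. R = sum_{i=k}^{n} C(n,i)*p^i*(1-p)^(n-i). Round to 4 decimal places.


k = 3, n = 4, p = 0.9662
i=3: C(4,3)=4 * 0.9662^3 * 0.0338^1 = 0.1219
i=4: C(4,4)=1 * 0.9662^4 * 0.0338^0 = 0.8715
R = sum of terms = 0.9935

0.9935
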